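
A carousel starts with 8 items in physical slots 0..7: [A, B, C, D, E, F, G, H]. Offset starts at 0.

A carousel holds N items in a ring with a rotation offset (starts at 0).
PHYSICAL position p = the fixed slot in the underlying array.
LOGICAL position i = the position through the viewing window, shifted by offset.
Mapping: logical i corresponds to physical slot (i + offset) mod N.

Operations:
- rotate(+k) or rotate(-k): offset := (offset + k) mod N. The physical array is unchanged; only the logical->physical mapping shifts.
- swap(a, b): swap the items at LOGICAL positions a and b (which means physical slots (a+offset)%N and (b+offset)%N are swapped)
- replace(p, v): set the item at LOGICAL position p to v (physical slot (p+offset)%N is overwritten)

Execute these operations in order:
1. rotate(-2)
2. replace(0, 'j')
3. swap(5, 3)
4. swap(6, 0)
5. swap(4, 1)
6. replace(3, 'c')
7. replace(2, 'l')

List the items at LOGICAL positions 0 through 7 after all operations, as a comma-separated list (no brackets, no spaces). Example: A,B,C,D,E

After op 1 (rotate(-2)): offset=6, physical=[A,B,C,D,E,F,G,H], logical=[G,H,A,B,C,D,E,F]
After op 2 (replace(0, 'j')): offset=6, physical=[A,B,C,D,E,F,j,H], logical=[j,H,A,B,C,D,E,F]
After op 3 (swap(5, 3)): offset=6, physical=[A,D,C,B,E,F,j,H], logical=[j,H,A,D,C,B,E,F]
After op 4 (swap(6, 0)): offset=6, physical=[A,D,C,B,j,F,E,H], logical=[E,H,A,D,C,B,j,F]
After op 5 (swap(4, 1)): offset=6, physical=[A,D,H,B,j,F,E,C], logical=[E,C,A,D,H,B,j,F]
After op 6 (replace(3, 'c')): offset=6, physical=[A,c,H,B,j,F,E,C], logical=[E,C,A,c,H,B,j,F]
After op 7 (replace(2, 'l')): offset=6, physical=[l,c,H,B,j,F,E,C], logical=[E,C,l,c,H,B,j,F]

Answer: E,C,l,c,H,B,j,F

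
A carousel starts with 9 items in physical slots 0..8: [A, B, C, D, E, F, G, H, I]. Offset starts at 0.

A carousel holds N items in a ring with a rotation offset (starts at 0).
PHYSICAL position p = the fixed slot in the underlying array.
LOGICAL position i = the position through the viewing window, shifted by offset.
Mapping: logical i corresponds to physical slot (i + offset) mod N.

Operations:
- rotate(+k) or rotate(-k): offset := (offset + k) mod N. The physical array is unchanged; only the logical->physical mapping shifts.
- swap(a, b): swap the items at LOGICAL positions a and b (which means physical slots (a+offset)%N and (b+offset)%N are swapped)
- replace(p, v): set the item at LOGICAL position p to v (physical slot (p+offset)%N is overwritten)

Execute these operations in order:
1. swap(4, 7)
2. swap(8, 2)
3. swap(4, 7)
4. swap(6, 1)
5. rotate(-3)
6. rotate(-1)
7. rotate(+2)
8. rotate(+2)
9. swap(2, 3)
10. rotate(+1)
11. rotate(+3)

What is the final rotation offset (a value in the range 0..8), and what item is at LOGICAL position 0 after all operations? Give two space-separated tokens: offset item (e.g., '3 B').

Answer: 4 E

Derivation:
After op 1 (swap(4, 7)): offset=0, physical=[A,B,C,D,H,F,G,E,I], logical=[A,B,C,D,H,F,G,E,I]
After op 2 (swap(8, 2)): offset=0, physical=[A,B,I,D,H,F,G,E,C], logical=[A,B,I,D,H,F,G,E,C]
After op 3 (swap(4, 7)): offset=0, physical=[A,B,I,D,E,F,G,H,C], logical=[A,B,I,D,E,F,G,H,C]
After op 4 (swap(6, 1)): offset=0, physical=[A,G,I,D,E,F,B,H,C], logical=[A,G,I,D,E,F,B,H,C]
After op 5 (rotate(-3)): offset=6, physical=[A,G,I,D,E,F,B,H,C], logical=[B,H,C,A,G,I,D,E,F]
After op 6 (rotate(-1)): offset=5, physical=[A,G,I,D,E,F,B,H,C], logical=[F,B,H,C,A,G,I,D,E]
After op 7 (rotate(+2)): offset=7, physical=[A,G,I,D,E,F,B,H,C], logical=[H,C,A,G,I,D,E,F,B]
After op 8 (rotate(+2)): offset=0, physical=[A,G,I,D,E,F,B,H,C], logical=[A,G,I,D,E,F,B,H,C]
After op 9 (swap(2, 3)): offset=0, physical=[A,G,D,I,E,F,B,H,C], logical=[A,G,D,I,E,F,B,H,C]
After op 10 (rotate(+1)): offset=1, physical=[A,G,D,I,E,F,B,H,C], logical=[G,D,I,E,F,B,H,C,A]
After op 11 (rotate(+3)): offset=4, physical=[A,G,D,I,E,F,B,H,C], logical=[E,F,B,H,C,A,G,D,I]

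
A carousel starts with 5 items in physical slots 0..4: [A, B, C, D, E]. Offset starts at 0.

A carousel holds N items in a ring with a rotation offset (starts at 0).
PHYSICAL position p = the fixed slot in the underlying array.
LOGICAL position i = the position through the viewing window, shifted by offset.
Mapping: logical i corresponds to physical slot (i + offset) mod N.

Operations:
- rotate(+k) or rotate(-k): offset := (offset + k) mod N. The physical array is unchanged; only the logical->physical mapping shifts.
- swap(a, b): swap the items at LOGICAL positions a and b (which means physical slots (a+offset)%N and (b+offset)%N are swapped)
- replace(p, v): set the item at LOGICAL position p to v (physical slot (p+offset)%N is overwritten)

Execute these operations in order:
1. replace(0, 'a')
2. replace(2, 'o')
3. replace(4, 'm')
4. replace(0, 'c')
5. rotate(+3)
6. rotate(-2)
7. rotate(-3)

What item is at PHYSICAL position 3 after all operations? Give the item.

Answer: D

Derivation:
After op 1 (replace(0, 'a')): offset=0, physical=[a,B,C,D,E], logical=[a,B,C,D,E]
After op 2 (replace(2, 'o')): offset=0, physical=[a,B,o,D,E], logical=[a,B,o,D,E]
After op 3 (replace(4, 'm')): offset=0, physical=[a,B,o,D,m], logical=[a,B,o,D,m]
After op 4 (replace(0, 'c')): offset=0, physical=[c,B,o,D,m], logical=[c,B,o,D,m]
After op 5 (rotate(+3)): offset=3, physical=[c,B,o,D,m], logical=[D,m,c,B,o]
After op 6 (rotate(-2)): offset=1, physical=[c,B,o,D,m], logical=[B,o,D,m,c]
After op 7 (rotate(-3)): offset=3, physical=[c,B,o,D,m], logical=[D,m,c,B,o]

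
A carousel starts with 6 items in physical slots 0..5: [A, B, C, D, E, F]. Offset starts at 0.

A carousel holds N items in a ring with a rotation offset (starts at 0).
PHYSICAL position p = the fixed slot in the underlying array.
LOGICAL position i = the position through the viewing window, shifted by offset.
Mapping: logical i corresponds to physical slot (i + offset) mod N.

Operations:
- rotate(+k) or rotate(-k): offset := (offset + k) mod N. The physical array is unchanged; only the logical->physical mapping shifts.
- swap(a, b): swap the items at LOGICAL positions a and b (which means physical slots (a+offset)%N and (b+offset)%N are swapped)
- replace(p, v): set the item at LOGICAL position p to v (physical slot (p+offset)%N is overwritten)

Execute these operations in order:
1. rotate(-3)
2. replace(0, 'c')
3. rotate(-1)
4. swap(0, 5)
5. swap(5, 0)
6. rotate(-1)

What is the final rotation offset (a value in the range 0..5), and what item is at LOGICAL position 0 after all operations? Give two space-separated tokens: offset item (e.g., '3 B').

After op 1 (rotate(-3)): offset=3, physical=[A,B,C,D,E,F], logical=[D,E,F,A,B,C]
After op 2 (replace(0, 'c')): offset=3, physical=[A,B,C,c,E,F], logical=[c,E,F,A,B,C]
After op 3 (rotate(-1)): offset=2, physical=[A,B,C,c,E,F], logical=[C,c,E,F,A,B]
After op 4 (swap(0, 5)): offset=2, physical=[A,C,B,c,E,F], logical=[B,c,E,F,A,C]
After op 5 (swap(5, 0)): offset=2, physical=[A,B,C,c,E,F], logical=[C,c,E,F,A,B]
After op 6 (rotate(-1)): offset=1, physical=[A,B,C,c,E,F], logical=[B,C,c,E,F,A]

Answer: 1 B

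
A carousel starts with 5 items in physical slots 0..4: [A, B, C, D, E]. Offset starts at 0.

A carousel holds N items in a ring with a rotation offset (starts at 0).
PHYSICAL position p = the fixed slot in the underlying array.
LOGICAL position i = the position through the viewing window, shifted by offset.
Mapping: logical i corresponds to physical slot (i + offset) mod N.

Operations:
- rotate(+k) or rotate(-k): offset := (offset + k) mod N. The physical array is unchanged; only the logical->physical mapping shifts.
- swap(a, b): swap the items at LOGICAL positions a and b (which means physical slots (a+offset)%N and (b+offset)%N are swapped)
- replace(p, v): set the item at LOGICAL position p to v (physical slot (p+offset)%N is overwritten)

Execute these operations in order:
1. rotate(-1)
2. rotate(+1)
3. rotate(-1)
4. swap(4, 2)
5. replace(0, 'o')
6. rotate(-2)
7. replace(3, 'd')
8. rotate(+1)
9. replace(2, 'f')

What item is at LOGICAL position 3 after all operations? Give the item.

Answer: D

Derivation:
After op 1 (rotate(-1)): offset=4, physical=[A,B,C,D,E], logical=[E,A,B,C,D]
After op 2 (rotate(+1)): offset=0, physical=[A,B,C,D,E], logical=[A,B,C,D,E]
After op 3 (rotate(-1)): offset=4, physical=[A,B,C,D,E], logical=[E,A,B,C,D]
After op 4 (swap(4, 2)): offset=4, physical=[A,D,C,B,E], logical=[E,A,D,C,B]
After op 5 (replace(0, 'o')): offset=4, physical=[A,D,C,B,o], logical=[o,A,D,C,B]
After op 6 (rotate(-2)): offset=2, physical=[A,D,C,B,o], logical=[C,B,o,A,D]
After op 7 (replace(3, 'd')): offset=2, physical=[d,D,C,B,o], logical=[C,B,o,d,D]
After op 8 (rotate(+1)): offset=3, physical=[d,D,C,B,o], logical=[B,o,d,D,C]
After op 9 (replace(2, 'f')): offset=3, physical=[f,D,C,B,o], logical=[B,o,f,D,C]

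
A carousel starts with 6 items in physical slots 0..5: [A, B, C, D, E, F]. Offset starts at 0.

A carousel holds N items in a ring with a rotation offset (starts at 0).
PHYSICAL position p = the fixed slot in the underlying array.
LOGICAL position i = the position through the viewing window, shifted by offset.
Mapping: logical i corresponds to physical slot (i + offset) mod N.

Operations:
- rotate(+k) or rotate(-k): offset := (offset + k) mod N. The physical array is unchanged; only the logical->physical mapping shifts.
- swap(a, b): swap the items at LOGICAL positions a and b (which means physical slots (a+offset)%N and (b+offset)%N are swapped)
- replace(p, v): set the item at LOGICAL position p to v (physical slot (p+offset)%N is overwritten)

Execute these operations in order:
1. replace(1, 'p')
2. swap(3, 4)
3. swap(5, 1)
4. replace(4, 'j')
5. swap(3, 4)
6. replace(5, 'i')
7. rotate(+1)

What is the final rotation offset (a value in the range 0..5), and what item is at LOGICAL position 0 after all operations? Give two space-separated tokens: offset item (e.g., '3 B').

After op 1 (replace(1, 'p')): offset=0, physical=[A,p,C,D,E,F], logical=[A,p,C,D,E,F]
After op 2 (swap(3, 4)): offset=0, physical=[A,p,C,E,D,F], logical=[A,p,C,E,D,F]
After op 3 (swap(5, 1)): offset=0, physical=[A,F,C,E,D,p], logical=[A,F,C,E,D,p]
After op 4 (replace(4, 'j')): offset=0, physical=[A,F,C,E,j,p], logical=[A,F,C,E,j,p]
After op 5 (swap(3, 4)): offset=0, physical=[A,F,C,j,E,p], logical=[A,F,C,j,E,p]
After op 6 (replace(5, 'i')): offset=0, physical=[A,F,C,j,E,i], logical=[A,F,C,j,E,i]
After op 7 (rotate(+1)): offset=1, physical=[A,F,C,j,E,i], logical=[F,C,j,E,i,A]

Answer: 1 F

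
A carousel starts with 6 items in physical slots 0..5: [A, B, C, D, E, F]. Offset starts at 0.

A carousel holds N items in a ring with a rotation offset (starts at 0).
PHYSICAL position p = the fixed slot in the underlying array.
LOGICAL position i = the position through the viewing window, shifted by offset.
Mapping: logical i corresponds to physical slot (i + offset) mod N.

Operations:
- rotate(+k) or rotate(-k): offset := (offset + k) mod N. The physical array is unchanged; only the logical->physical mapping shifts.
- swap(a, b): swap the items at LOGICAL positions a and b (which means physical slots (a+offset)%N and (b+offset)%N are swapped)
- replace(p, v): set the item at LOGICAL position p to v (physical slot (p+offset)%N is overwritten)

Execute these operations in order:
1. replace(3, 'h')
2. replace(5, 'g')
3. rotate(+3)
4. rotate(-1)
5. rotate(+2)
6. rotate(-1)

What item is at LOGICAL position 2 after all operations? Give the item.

Answer: g

Derivation:
After op 1 (replace(3, 'h')): offset=0, physical=[A,B,C,h,E,F], logical=[A,B,C,h,E,F]
After op 2 (replace(5, 'g')): offset=0, physical=[A,B,C,h,E,g], logical=[A,B,C,h,E,g]
After op 3 (rotate(+3)): offset=3, physical=[A,B,C,h,E,g], logical=[h,E,g,A,B,C]
After op 4 (rotate(-1)): offset=2, physical=[A,B,C,h,E,g], logical=[C,h,E,g,A,B]
After op 5 (rotate(+2)): offset=4, physical=[A,B,C,h,E,g], logical=[E,g,A,B,C,h]
After op 6 (rotate(-1)): offset=3, physical=[A,B,C,h,E,g], logical=[h,E,g,A,B,C]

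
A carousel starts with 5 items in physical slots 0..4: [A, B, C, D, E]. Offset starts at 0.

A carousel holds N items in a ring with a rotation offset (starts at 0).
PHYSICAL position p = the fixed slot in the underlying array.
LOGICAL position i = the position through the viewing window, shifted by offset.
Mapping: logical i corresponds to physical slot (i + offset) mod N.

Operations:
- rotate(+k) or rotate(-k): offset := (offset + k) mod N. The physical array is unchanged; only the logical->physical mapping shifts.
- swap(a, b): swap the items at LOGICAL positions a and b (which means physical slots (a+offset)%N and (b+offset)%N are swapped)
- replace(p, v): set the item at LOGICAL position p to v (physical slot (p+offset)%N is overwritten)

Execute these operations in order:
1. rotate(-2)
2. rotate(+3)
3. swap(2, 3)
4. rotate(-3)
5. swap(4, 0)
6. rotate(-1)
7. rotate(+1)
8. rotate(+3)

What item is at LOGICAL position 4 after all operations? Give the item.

Answer: A

Derivation:
After op 1 (rotate(-2)): offset=3, physical=[A,B,C,D,E], logical=[D,E,A,B,C]
After op 2 (rotate(+3)): offset=1, physical=[A,B,C,D,E], logical=[B,C,D,E,A]
After op 3 (swap(2, 3)): offset=1, physical=[A,B,C,E,D], logical=[B,C,E,D,A]
After op 4 (rotate(-3)): offset=3, physical=[A,B,C,E,D], logical=[E,D,A,B,C]
After op 5 (swap(4, 0)): offset=3, physical=[A,B,E,C,D], logical=[C,D,A,B,E]
After op 6 (rotate(-1)): offset=2, physical=[A,B,E,C,D], logical=[E,C,D,A,B]
After op 7 (rotate(+1)): offset=3, physical=[A,B,E,C,D], logical=[C,D,A,B,E]
After op 8 (rotate(+3)): offset=1, physical=[A,B,E,C,D], logical=[B,E,C,D,A]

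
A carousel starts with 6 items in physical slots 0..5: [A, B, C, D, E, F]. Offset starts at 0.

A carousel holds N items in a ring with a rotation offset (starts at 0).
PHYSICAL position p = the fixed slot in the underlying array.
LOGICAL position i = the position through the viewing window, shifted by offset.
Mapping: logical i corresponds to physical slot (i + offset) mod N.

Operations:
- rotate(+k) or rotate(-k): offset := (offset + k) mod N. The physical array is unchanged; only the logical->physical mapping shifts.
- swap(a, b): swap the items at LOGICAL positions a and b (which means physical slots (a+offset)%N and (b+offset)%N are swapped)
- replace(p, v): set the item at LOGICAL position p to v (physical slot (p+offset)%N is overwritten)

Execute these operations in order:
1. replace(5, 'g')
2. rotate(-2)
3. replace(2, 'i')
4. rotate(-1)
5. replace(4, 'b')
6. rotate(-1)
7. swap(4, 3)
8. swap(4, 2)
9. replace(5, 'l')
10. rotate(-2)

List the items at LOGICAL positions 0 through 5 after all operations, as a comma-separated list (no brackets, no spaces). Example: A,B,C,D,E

After op 1 (replace(5, 'g')): offset=0, physical=[A,B,C,D,E,g], logical=[A,B,C,D,E,g]
After op 2 (rotate(-2)): offset=4, physical=[A,B,C,D,E,g], logical=[E,g,A,B,C,D]
After op 3 (replace(2, 'i')): offset=4, physical=[i,B,C,D,E,g], logical=[E,g,i,B,C,D]
After op 4 (rotate(-1)): offset=3, physical=[i,B,C,D,E,g], logical=[D,E,g,i,B,C]
After op 5 (replace(4, 'b')): offset=3, physical=[i,b,C,D,E,g], logical=[D,E,g,i,b,C]
After op 6 (rotate(-1)): offset=2, physical=[i,b,C,D,E,g], logical=[C,D,E,g,i,b]
After op 7 (swap(4, 3)): offset=2, physical=[g,b,C,D,E,i], logical=[C,D,E,i,g,b]
After op 8 (swap(4, 2)): offset=2, physical=[E,b,C,D,g,i], logical=[C,D,g,i,E,b]
After op 9 (replace(5, 'l')): offset=2, physical=[E,l,C,D,g,i], logical=[C,D,g,i,E,l]
After op 10 (rotate(-2)): offset=0, physical=[E,l,C,D,g,i], logical=[E,l,C,D,g,i]

Answer: E,l,C,D,g,i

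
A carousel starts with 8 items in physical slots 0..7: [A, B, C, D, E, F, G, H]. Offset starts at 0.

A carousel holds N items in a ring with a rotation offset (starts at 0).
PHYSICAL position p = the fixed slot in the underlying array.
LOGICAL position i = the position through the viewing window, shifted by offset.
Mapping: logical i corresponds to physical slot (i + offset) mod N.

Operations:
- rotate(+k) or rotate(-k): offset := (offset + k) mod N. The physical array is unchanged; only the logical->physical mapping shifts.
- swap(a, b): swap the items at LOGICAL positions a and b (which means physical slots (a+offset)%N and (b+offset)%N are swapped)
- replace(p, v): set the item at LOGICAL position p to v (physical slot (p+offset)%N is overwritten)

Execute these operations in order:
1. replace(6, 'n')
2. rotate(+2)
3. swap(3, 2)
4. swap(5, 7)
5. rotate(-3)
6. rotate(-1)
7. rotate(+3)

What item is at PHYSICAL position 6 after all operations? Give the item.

After op 1 (replace(6, 'n')): offset=0, physical=[A,B,C,D,E,F,n,H], logical=[A,B,C,D,E,F,n,H]
After op 2 (rotate(+2)): offset=2, physical=[A,B,C,D,E,F,n,H], logical=[C,D,E,F,n,H,A,B]
After op 3 (swap(3, 2)): offset=2, physical=[A,B,C,D,F,E,n,H], logical=[C,D,F,E,n,H,A,B]
After op 4 (swap(5, 7)): offset=2, physical=[A,H,C,D,F,E,n,B], logical=[C,D,F,E,n,B,A,H]
After op 5 (rotate(-3)): offset=7, physical=[A,H,C,D,F,E,n,B], logical=[B,A,H,C,D,F,E,n]
After op 6 (rotate(-1)): offset=6, physical=[A,H,C,D,F,E,n,B], logical=[n,B,A,H,C,D,F,E]
After op 7 (rotate(+3)): offset=1, physical=[A,H,C,D,F,E,n,B], logical=[H,C,D,F,E,n,B,A]

Answer: n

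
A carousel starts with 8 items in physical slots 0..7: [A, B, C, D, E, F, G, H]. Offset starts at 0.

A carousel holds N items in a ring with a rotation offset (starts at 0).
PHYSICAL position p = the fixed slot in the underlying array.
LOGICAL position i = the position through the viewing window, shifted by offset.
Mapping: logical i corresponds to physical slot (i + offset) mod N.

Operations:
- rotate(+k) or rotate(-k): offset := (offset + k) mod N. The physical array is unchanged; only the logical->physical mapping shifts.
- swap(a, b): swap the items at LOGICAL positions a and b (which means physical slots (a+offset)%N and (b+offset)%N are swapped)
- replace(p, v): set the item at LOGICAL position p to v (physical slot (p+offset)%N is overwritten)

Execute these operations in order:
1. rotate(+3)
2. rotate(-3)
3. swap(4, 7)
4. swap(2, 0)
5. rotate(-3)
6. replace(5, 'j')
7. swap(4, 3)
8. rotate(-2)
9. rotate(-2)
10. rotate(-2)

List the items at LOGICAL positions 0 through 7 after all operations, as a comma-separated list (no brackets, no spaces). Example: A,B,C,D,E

After op 1 (rotate(+3)): offset=3, physical=[A,B,C,D,E,F,G,H], logical=[D,E,F,G,H,A,B,C]
After op 2 (rotate(-3)): offset=0, physical=[A,B,C,D,E,F,G,H], logical=[A,B,C,D,E,F,G,H]
After op 3 (swap(4, 7)): offset=0, physical=[A,B,C,D,H,F,G,E], logical=[A,B,C,D,H,F,G,E]
After op 4 (swap(2, 0)): offset=0, physical=[C,B,A,D,H,F,G,E], logical=[C,B,A,D,H,F,G,E]
After op 5 (rotate(-3)): offset=5, physical=[C,B,A,D,H,F,G,E], logical=[F,G,E,C,B,A,D,H]
After op 6 (replace(5, 'j')): offset=5, physical=[C,B,j,D,H,F,G,E], logical=[F,G,E,C,B,j,D,H]
After op 7 (swap(4, 3)): offset=5, physical=[B,C,j,D,H,F,G,E], logical=[F,G,E,B,C,j,D,H]
After op 8 (rotate(-2)): offset=3, physical=[B,C,j,D,H,F,G,E], logical=[D,H,F,G,E,B,C,j]
After op 9 (rotate(-2)): offset=1, physical=[B,C,j,D,H,F,G,E], logical=[C,j,D,H,F,G,E,B]
After op 10 (rotate(-2)): offset=7, physical=[B,C,j,D,H,F,G,E], logical=[E,B,C,j,D,H,F,G]

Answer: E,B,C,j,D,H,F,G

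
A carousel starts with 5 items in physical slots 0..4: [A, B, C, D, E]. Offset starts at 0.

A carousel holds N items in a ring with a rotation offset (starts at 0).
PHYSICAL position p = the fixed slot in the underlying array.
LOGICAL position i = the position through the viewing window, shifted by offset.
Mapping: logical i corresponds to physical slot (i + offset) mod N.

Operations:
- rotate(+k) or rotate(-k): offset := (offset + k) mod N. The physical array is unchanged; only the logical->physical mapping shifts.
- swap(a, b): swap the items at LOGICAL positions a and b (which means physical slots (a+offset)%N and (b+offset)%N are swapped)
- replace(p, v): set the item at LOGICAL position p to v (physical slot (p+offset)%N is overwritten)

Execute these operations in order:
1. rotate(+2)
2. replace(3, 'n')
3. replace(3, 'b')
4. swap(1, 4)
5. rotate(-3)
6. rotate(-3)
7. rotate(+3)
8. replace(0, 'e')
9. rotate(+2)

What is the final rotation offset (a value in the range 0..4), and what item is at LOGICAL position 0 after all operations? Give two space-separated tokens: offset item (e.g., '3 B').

After op 1 (rotate(+2)): offset=2, physical=[A,B,C,D,E], logical=[C,D,E,A,B]
After op 2 (replace(3, 'n')): offset=2, physical=[n,B,C,D,E], logical=[C,D,E,n,B]
After op 3 (replace(3, 'b')): offset=2, physical=[b,B,C,D,E], logical=[C,D,E,b,B]
After op 4 (swap(1, 4)): offset=2, physical=[b,D,C,B,E], logical=[C,B,E,b,D]
After op 5 (rotate(-3)): offset=4, physical=[b,D,C,B,E], logical=[E,b,D,C,B]
After op 6 (rotate(-3)): offset=1, physical=[b,D,C,B,E], logical=[D,C,B,E,b]
After op 7 (rotate(+3)): offset=4, physical=[b,D,C,B,E], logical=[E,b,D,C,B]
After op 8 (replace(0, 'e')): offset=4, physical=[b,D,C,B,e], logical=[e,b,D,C,B]
After op 9 (rotate(+2)): offset=1, physical=[b,D,C,B,e], logical=[D,C,B,e,b]

Answer: 1 D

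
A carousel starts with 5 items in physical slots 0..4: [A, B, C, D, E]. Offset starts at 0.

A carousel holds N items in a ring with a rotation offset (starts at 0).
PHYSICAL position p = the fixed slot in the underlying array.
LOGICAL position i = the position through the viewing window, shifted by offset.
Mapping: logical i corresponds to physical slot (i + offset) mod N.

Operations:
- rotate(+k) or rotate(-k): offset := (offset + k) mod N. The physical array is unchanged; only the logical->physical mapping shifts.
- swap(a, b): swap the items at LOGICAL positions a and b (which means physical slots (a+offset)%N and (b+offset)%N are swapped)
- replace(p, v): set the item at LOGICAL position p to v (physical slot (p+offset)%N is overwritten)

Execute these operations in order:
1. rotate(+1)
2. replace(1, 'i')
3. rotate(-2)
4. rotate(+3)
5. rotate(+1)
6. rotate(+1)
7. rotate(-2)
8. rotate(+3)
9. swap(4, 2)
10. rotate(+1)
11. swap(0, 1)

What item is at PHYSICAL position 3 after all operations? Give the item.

Answer: D

Derivation:
After op 1 (rotate(+1)): offset=1, physical=[A,B,C,D,E], logical=[B,C,D,E,A]
After op 2 (replace(1, 'i')): offset=1, physical=[A,B,i,D,E], logical=[B,i,D,E,A]
After op 3 (rotate(-2)): offset=4, physical=[A,B,i,D,E], logical=[E,A,B,i,D]
After op 4 (rotate(+3)): offset=2, physical=[A,B,i,D,E], logical=[i,D,E,A,B]
After op 5 (rotate(+1)): offset=3, physical=[A,B,i,D,E], logical=[D,E,A,B,i]
After op 6 (rotate(+1)): offset=4, physical=[A,B,i,D,E], logical=[E,A,B,i,D]
After op 7 (rotate(-2)): offset=2, physical=[A,B,i,D,E], logical=[i,D,E,A,B]
After op 8 (rotate(+3)): offset=0, physical=[A,B,i,D,E], logical=[A,B,i,D,E]
After op 9 (swap(4, 2)): offset=0, physical=[A,B,E,D,i], logical=[A,B,E,D,i]
After op 10 (rotate(+1)): offset=1, physical=[A,B,E,D,i], logical=[B,E,D,i,A]
After op 11 (swap(0, 1)): offset=1, physical=[A,E,B,D,i], logical=[E,B,D,i,A]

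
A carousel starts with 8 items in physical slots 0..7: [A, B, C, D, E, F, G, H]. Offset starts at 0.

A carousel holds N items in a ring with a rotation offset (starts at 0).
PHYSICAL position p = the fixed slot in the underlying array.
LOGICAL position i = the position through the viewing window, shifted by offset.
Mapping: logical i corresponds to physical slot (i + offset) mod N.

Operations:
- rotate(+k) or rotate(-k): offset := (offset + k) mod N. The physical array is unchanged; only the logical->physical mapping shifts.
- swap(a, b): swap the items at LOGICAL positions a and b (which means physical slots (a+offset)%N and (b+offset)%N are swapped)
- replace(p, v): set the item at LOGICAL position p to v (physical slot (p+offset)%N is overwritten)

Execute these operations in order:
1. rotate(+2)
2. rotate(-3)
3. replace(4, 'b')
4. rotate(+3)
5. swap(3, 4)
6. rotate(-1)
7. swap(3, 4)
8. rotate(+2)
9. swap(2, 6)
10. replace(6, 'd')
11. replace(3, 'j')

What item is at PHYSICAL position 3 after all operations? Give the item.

After op 1 (rotate(+2)): offset=2, physical=[A,B,C,D,E,F,G,H], logical=[C,D,E,F,G,H,A,B]
After op 2 (rotate(-3)): offset=7, physical=[A,B,C,D,E,F,G,H], logical=[H,A,B,C,D,E,F,G]
After op 3 (replace(4, 'b')): offset=7, physical=[A,B,C,b,E,F,G,H], logical=[H,A,B,C,b,E,F,G]
After op 4 (rotate(+3)): offset=2, physical=[A,B,C,b,E,F,G,H], logical=[C,b,E,F,G,H,A,B]
After op 5 (swap(3, 4)): offset=2, physical=[A,B,C,b,E,G,F,H], logical=[C,b,E,G,F,H,A,B]
After op 6 (rotate(-1)): offset=1, physical=[A,B,C,b,E,G,F,H], logical=[B,C,b,E,G,F,H,A]
After op 7 (swap(3, 4)): offset=1, physical=[A,B,C,b,G,E,F,H], logical=[B,C,b,G,E,F,H,A]
After op 8 (rotate(+2)): offset=3, physical=[A,B,C,b,G,E,F,H], logical=[b,G,E,F,H,A,B,C]
After op 9 (swap(2, 6)): offset=3, physical=[A,E,C,b,G,B,F,H], logical=[b,G,B,F,H,A,E,C]
After op 10 (replace(6, 'd')): offset=3, physical=[A,d,C,b,G,B,F,H], logical=[b,G,B,F,H,A,d,C]
After op 11 (replace(3, 'j')): offset=3, physical=[A,d,C,b,G,B,j,H], logical=[b,G,B,j,H,A,d,C]

Answer: b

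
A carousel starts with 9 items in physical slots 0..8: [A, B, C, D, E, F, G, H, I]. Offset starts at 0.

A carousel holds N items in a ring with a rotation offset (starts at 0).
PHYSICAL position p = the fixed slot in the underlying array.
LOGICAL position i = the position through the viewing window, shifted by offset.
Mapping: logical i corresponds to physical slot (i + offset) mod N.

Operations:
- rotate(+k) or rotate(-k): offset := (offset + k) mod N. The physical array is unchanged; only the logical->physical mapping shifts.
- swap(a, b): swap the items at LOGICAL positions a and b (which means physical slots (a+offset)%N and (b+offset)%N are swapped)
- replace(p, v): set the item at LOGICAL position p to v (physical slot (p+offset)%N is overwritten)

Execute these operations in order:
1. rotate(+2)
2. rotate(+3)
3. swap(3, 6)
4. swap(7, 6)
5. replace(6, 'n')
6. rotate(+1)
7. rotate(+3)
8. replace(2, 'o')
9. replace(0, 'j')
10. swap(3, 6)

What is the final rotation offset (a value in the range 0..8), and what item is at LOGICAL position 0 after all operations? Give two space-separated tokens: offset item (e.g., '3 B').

Answer: 0 j

Derivation:
After op 1 (rotate(+2)): offset=2, physical=[A,B,C,D,E,F,G,H,I], logical=[C,D,E,F,G,H,I,A,B]
After op 2 (rotate(+3)): offset=5, physical=[A,B,C,D,E,F,G,H,I], logical=[F,G,H,I,A,B,C,D,E]
After op 3 (swap(3, 6)): offset=5, physical=[A,B,I,D,E,F,G,H,C], logical=[F,G,H,C,A,B,I,D,E]
After op 4 (swap(7, 6)): offset=5, physical=[A,B,D,I,E,F,G,H,C], logical=[F,G,H,C,A,B,D,I,E]
After op 5 (replace(6, 'n')): offset=5, physical=[A,B,n,I,E,F,G,H,C], logical=[F,G,H,C,A,B,n,I,E]
After op 6 (rotate(+1)): offset=6, physical=[A,B,n,I,E,F,G,H,C], logical=[G,H,C,A,B,n,I,E,F]
After op 7 (rotate(+3)): offset=0, physical=[A,B,n,I,E,F,G,H,C], logical=[A,B,n,I,E,F,G,H,C]
After op 8 (replace(2, 'o')): offset=0, physical=[A,B,o,I,E,F,G,H,C], logical=[A,B,o,I,E,F,G,H,C]
After op 9 (replace(0, 'j')): offset=0, physical=[j,B,o,I,E,F,G,H,C], logical=[j,B,o,I,E,F,G,H,C]
After op 10 (swap(3, 6)): offset=0, physical=[j,B,o,G,E,F,I,H,C], logical=[j,B,o,G,E,F,I,H,C]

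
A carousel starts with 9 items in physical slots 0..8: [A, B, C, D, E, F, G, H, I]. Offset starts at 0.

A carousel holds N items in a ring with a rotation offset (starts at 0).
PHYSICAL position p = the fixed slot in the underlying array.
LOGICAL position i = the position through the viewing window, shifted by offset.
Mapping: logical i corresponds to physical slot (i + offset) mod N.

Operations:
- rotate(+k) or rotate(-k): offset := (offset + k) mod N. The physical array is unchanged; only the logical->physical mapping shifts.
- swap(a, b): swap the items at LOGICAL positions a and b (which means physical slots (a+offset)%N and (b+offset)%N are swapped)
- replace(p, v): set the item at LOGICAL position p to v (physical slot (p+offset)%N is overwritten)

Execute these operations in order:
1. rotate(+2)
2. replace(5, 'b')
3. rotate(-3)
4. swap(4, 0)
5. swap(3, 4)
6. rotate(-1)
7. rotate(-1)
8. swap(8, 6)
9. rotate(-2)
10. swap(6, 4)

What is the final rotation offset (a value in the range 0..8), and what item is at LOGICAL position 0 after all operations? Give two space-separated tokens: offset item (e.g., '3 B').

After op 1 (rotate(+2)): offset=2, physical=[A,B,C,D,E,F,G,H,I], logical=[C,D,E,F,G,H,I,A,B]
After op 2 (replace(5, 'b')): offset=2, physical=[A,B,C,D,E,F,G,b,I], logical=[C,D,E,F,G,b,I,A,B]
After op 3 (rotate(-3)): offset=8, physical=[A,B,C,D,E,F,G,b,I], logical=[I,A,B,C,D,E,F,G,b]
After op 4 (swap(4, 0)): offset=8, physical=[A,B,C,I,E,F,G,b,D], logical=[D,A,B,C,I,E,F,G,b]
After op 5 (swap(3, 4)): offset=8, physical=[A,B,I,C,E,F,G,b,D], logical=[D,A,B,I,C,E,F,G,b]
After op 6 (rotate(-1)): offset=7, physical=[A,B,I,C,E,F,G,b,D], logical=[b,D,A,B,I,C,E,F,G]
After op 7 (rotate(-1)): offset=6, physical=[A,B,I,C,E,F,G,b,D], logical=[G,b,D,A,B,I,C,E,F]
After op 8 (swap(8, 6)): offset=6, physical=[A,B,I,F,E,C,G,b,D], logical=[G,b,D,A,B,I,F,E,C]
After op 9 (rotate(-2)): offset=4, physical=[A,B,I,F,E,C,G,b,D], logical=[E,C,G,b,D,A,B,I,F]
After op 10 (swap(6, 4)): offset=4, physical=[A,D,I,F,E,C,G,b,B], logical=[E,C,G,b,B,A,D,I,F]

Answer: 4 E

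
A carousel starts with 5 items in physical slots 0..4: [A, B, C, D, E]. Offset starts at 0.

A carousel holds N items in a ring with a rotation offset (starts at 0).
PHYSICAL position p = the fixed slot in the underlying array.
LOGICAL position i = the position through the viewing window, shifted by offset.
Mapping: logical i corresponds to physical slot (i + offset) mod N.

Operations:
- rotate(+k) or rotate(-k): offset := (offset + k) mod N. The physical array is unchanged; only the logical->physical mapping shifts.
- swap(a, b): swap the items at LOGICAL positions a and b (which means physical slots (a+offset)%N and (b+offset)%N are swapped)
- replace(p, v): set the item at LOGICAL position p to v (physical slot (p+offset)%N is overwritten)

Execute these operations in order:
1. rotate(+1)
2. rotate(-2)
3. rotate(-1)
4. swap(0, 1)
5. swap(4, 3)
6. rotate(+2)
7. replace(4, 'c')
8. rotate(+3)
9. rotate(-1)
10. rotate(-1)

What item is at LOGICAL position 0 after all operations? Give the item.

Answer: C

Derivation:
After op 1 (rotate(+1)): offset=1, physical=[A,B,C,D,E], logical=[B,C,D,E,A]
After op 2 (rotate(-2)): offset=4, physical=[A,B,C,D,E], logical=[E,A,B,C,D]
After op 3 (rotate(-1)): offset=3, physical=[A,B,C,D,E], logical=[D,E,A,B,C]
After op 4 (swap(0, 1)): offset=3, physical=[A,B,C,E,D], logical=[E,D,A,B,C]
After op 5 (swap(4, 3)): offset=3, physical=[A,C,B,E,D], logical=[E,D,A,C,B]
After op 6 (rotate(+2)): offset=0, physical=[A,C,B,E,D], logical=[A,C,B,E,D]
After op 7 (replace(4, 'c')): offset=0, physical=[A,C,B,E,c], logical=[A,C,B,E,c]
After op 8 (rotate(+3)): offset=3, physical=[A,C,B,E,c], logical=[E,c,A,C,B]
After op 9 (rotate(-1)): offset=2, physical=[A,C,B,E,c], logical=[B,E,c,A,C]
After op 10 (rotate(-1)): offset=1, physical=[A,C,B,E,c], logical=[C,B,E,c,A]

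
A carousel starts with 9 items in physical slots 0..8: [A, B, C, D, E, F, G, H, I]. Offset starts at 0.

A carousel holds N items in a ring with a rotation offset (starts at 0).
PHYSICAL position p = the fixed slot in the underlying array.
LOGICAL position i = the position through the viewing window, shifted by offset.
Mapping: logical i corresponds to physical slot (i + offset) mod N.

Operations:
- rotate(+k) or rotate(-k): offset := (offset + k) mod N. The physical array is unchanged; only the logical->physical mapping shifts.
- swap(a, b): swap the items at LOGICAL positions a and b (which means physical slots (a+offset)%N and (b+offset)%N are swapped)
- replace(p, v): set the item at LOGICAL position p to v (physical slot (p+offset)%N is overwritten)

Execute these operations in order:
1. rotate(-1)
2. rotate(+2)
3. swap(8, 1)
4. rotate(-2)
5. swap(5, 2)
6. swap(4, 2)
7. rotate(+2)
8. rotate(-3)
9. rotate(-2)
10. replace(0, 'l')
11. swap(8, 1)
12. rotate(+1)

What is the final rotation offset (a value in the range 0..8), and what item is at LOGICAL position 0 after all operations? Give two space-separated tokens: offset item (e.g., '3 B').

Answer: 6 B

Derivation:
After op 1 (rotate(-1)): offset=8, physical=[A,B,C,D,E,F,G,H,I], logical=[I,A,B,C,D,E,F,G,H]
After op 2 (rotate(+2)): offset=1, physical=[A,B,C,D,E,F,G,H,I], logical=[B,C,D,E,F,G,H,I,A]
After op 3 (swap(8, 1)): offset=1, physical=[C,B,A,D,E,F,G,H,I], logical=[B,A,D,E,F,G,H,I,C]
After op 4 (rotate(-2)): offset=8, physical=[C,B,A,D,E,F,G,H,I], logical=[I,C,B,A,D,E,F,G,H]
After op 5 (swap(5, 2)): offset=8, physical=[C,E,A,D,B,F,G,H,I], logical=[I,C,E,A,D,B,F,G,H]
After op 6 (swap(4, 2)): offset=8, physical=[C,D,A,E,B,F,G,H,I], logical=[I,C,D,A,E,B,F,G,H]
After op 7 (rotate(+2)): offset=1, physical=[C,D,A,E,B,F,G,H,I], logical=[D,A,E,B,F,G,H,I,C]
After op 8 (rotate(-3)): offset=7, physical=[C,D,A,E,B,F,G,H,I], logical=[H,I,C,D,A,E,B,F,G]
After op 9 (rotate(-2)): offset=5, physical=[C,D,A,E,B,F,G,H,I], logical=[F,G,H,I,C,D,A,E,B]
After op 10 (replace(0, 'l')): offset=5, physical=[C,D,A,E,B,l,G,H,I], logical=[l,G,H,I,C,D,A,E,B]
After op 11 (swap(8, 1)): offset=5, physical=[C,D,A,E,G,l,B,H,I], logical=[l,B,H,I,C,D,A,E,G]
After op 12 (rotate(+1)): offset=6, physical=[C,D,A,E,G,l,B,H,I], logical=[B,H,I,C,D,A,E,G,l]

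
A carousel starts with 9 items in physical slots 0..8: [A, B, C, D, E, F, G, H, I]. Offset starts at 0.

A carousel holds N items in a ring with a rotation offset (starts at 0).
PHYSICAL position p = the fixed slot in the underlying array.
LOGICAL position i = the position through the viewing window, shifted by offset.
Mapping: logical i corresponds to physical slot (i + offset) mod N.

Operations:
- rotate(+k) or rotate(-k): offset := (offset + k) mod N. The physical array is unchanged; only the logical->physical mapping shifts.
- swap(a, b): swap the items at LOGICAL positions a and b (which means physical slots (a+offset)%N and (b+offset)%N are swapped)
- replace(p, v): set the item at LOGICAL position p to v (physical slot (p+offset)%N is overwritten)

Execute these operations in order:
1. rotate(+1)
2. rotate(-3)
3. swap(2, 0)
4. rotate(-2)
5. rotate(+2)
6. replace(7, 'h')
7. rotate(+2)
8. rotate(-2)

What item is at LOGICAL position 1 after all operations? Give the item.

After op 1 (rotate(+1)): offset=1, physical=[A,B,C,D,E,F,G,H,I], logical=[B,C,D,E,F,G,H,I,A]
After op 2 (rotate(-3)): offset=7, physical=[A,B,C,D,E,F,G,H,I], logical=[H,I,A,B,C,D,E,F,G]
After op 3 (swap(2, 0)): offset=7, physical=[H,B,C,D,E,F,G,A,I], logical=[A,I,H,B,C,D,E,F,G]
After op 4 (rotate(-2)): offset=5, physical=[H,B,C,D,E,F,G,A,I], logical=[F,G,A,I,H,B,C,D,E]
After op 5 (rotate(+2)): offset=7, physical=[H,B,C,D,E,F,G,A,I], logical=[A,I,H,B,C,D,E,F,G]
After op 6 (replace(7, 'h')): offset=7, physical=[H,B,C,D,E,h,G,A,I], logical=[A,I,H,B,C,D,E,h,G]
After op 7 (rotate(+2)): offset=0, physical=[H,B,C,D,E,h,G,A,I], logical=[H,B,C,D,E,h,G,A,I]
After op 8 (rotate(-2)): offset=7, physical=[H,B,C,D,E,h,G,A,I], logical=[A,I,H,B,C,D,E,h,G]

Answer: I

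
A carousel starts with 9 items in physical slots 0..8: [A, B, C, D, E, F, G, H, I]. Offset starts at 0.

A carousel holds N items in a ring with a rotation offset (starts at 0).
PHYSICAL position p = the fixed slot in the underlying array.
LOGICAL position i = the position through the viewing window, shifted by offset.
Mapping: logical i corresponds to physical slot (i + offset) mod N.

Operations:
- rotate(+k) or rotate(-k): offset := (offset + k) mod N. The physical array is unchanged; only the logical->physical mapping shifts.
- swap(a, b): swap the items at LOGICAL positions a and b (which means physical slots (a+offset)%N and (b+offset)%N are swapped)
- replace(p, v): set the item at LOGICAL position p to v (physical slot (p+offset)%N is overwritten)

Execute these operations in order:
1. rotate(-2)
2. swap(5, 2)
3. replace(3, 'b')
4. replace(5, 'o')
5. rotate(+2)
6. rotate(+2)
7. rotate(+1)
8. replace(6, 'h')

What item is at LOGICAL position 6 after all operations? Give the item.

Answer: h

Derivation:
After op 1 (rotate(-2)): offset=7, physical=[A,B,C,D,E,F,G,H,I], logical=[H,I,A,B,C,D,E,F,G]
After op 2 (swap(5, 2)): offset=7, physical=[D,B,C,A,E,F,G,H,I], logical=[H,I,D,B,C,A,E,F,G]
After op 3 (replace(3, 'b')): offset=7, physical=[D,b,C,A,E,F,G,H,I], logical=[H,I,D,b,C,A,E,F,G]
After op 4 (replace(5, 'o')): offset=7, physical=[D,b,C,o,E,F,G,H,I], logical=[H,I,D,b,C,o,E,F,G]
After op 5 (rotate(+2)): offset=0, physical=[D,b,C,o,E,F,G,H,I], logical=[D,b,C,o,E,F,G,H,I]
After op 6 (rotate(+2)): offset=2, physical=[D,b,C,o,E,F,G,H,I], logical=[C,o,E,F,G,H,I,D,b]
After op 7 (rotate(+1)): offset=3, physical=[D,b,C,o,E,F,G,H,I], logical=[o,E,F,G,H,I,D,b,C]
After op 8 (replace(6, 'h')): offset=3, physical=[h,b,C,o,E,F,G,H,I], logical=[o,E,F,G,H,I,h,b,C]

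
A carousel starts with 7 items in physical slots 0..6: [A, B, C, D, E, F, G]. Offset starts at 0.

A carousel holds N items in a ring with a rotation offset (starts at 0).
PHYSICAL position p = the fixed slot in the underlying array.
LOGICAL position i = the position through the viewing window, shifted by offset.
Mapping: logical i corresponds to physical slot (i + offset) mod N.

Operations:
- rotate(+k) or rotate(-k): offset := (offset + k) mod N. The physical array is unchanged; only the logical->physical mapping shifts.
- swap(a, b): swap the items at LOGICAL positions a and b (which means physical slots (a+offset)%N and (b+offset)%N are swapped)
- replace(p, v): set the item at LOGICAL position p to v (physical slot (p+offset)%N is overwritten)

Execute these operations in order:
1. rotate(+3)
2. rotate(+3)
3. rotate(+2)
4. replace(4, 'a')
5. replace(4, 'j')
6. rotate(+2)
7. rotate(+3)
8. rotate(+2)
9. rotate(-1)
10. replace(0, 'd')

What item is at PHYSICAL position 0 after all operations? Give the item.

After op 1 (rotate(+3)): offset=3, physical=[A,B,C,D,E,F,G], logical=[D,E,F,G,A,B,C]
After op 2 (rotate(+3)): offset=6, physical=[A,B,C,D,E,F,G], logical=[G,A,B,C,D,E,F]
After op 3 (rotate(+2)): offset=1, physical=[A,B,C,D,E,F,G], logical=[B,C,D,E,F,G,A]
After op 4 (replace(4, 'a')): offset=1, physical=[A,B,C,D,E,a,G], logical=[B,C,D,E,a,G,A]
After op 5 (replace(4, 'j')): offset=1, physical=[A,B,C,D,E,j,G], logical=[B,C,D,E,j,G,A]
After op 6 (rotate(+2)): offset=3, physical=[A,B,C,D,E,j,G], logical=[D,E,j,G,A,B,C]
After op 7 (rotate(+3)): offset=6, physical=[A,B,C,D,E,j,G], logical=[G,A,B,C,D,E,j]
After op 8 (rotate(+2)): offset=1, physical=[A,B,C,D,E,j,G], logical=[B,C,D,E,j,G,A]
After op 9 (rotate(-1)): offset=0, physical=[A,B,C,D,E,j,G], logical=[A,B,C,D,E,j,G]
After op 10 (replace(0, 'd')): offset=0, physical=[d,B,C,D,E,j,G], logical=[d,B,C,D,E,j,G]

Answer: d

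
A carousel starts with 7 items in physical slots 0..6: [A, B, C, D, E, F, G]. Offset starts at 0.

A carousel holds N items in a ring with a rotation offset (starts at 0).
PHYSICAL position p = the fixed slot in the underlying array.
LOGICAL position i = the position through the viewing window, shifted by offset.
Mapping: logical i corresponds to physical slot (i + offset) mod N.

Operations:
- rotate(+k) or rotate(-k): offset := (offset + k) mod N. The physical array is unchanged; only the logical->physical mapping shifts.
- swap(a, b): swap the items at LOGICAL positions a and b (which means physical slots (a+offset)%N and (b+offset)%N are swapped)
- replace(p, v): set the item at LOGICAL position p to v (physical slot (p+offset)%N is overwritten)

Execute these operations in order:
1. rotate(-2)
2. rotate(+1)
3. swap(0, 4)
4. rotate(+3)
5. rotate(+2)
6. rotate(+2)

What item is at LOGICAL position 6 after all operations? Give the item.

After op 1 (rotate(-2)): offset=5, physical=[A,B,C,D,E,F,G], logical=[F,G,A,B,C,D,E]
After op 2 (rotate(+1)): offset=6, physical=[A,B,C,D,E,F,G], logical=[G,A,B,C,D,E,F]
After op 3 (swap(0, 4)): offset=6, physical=[A,B,C,G,E,F,D], logical=[D,A,B,C,G,E,F]
After op 4 (rotate(+3)): offset=2, physical=[A,B,C,G,E,F,D], logical=[C,G,E,F,D,A,B]
After op 5 (rotate(+2)): offset=4, physical=[A,B,C,G,E,F,D], logical=[E,F,D,A,B,C,G]
After op 6 (rotate(+2)): offset=6, physical=[A,B,C,G,E,F,D], logical=[D,A,B,C,G,E,F]

Answer: F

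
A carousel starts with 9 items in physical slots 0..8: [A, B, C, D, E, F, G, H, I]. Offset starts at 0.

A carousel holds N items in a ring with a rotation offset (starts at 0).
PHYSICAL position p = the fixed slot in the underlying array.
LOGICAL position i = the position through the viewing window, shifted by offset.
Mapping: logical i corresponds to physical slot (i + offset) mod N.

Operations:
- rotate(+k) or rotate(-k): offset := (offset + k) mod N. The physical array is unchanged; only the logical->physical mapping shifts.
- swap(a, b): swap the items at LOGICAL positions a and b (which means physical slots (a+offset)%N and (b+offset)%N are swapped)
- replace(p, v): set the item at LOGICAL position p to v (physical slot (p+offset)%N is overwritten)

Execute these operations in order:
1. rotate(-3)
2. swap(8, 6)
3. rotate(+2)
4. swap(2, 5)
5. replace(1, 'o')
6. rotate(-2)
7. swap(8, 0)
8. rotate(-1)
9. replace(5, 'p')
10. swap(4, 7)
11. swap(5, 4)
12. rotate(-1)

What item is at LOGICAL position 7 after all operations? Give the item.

After op 1 (rotate(-3)): offset=6, physical=[A,B,C,D,E,F,G,H,I], logical=[G,H,I,A,B,C,D,E,F]
After op 2 (swap(8, 6)): offset=6, physical=[A,B,C,F,E,D,G,H,I], logical=[G,H,I,A,B,C,F,E,D]
After op 3 (rotate(+2)): offset=8, physical=[A,B,C,F,E,D,G,H,I], logical=[I,A,B,C,F,E,D,G,H]
After op 4 (swap(2, 5)): offset=8, physical=[A,E,C,F,B,D,G,H,I], logical=[I,A,E,C,F,B,D,G,H]
After op 5 (replace(1, 'o')): offset=8, physical=[o,E,C,F,B,D,G,H,I], logical=[I,o,E,C,F,B,D,G,H]
After op 6 (rotate(-2)): offset=6, physical=[o,E,C,F,B,D,G,H,I], logical=[G,H,I,o,E,C,F,B,D]
After op 7 (swap(8, 0)): offset=6, physical=[o,E,C,F,B,G,D,H,I], logical=[D,H,I,o,E,C,F,B,G]
After op 8 (rotate(-1)): offset=5, physical=[o,E,C,F,B,G,D,H,I], logical=[G,D,H,I,o,E,C,F,B]
After op 9 (replace(5, 'p')): offset=5, physical=[o,p,C,F,B,G,D,H,I], logical=[G,D,H,I,o,p,C,F,B]
After op 10 (swap(4, 7)): offset=5, physical=[F,p,C,o,B,G,D,H,I], logical=[G,D,H,I,F,p,C,o,B]
After op 11 (swap(5, 4)): offset=5, physical=[p,F,C,o,B,G,D,H,I], logical=[G,D,H,I,p,F,C,o,B]
After op 12 (rotate(-1)): offset=4, physical=[p,F,C,o,B,G,D,H,I], logical=[B,G,D,H,I,p,F,C,o]

Answer: C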